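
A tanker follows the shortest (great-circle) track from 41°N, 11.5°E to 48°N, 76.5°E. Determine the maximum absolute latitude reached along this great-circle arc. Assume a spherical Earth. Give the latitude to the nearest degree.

≈ 50°N

The great circle lies in the plane with unit normal n̂ = (p₁ × p₂)/|p₁ × p₂|.
Here n̂_z ≈ +0.642; the vertex latitude is φ_max = arccos|n̂_z| ≈ 50.1°.
Check via Clairaut: cos φ_max = |cos φ₁| · sin C = cos(41.0°)·sin(58.2°) ≈ 0.642, again giving ≈ 50.1°.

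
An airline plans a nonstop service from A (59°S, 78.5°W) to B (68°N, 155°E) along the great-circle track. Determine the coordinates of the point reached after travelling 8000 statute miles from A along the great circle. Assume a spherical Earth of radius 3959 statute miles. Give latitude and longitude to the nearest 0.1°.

≈ (43.8°N, 143.2°W)

Write both endpoints as unit vectors p₁, p₂ with components (cos φ cos λ, cos φ sin λ, sin φ).
The central angle between the endpoints is δ = arccos(p₁·p₂) ≈ 2.713 rad (155.4°). The total great-circle distance is δ·R ≈ 2.713 × 3959 ≈ 10740 mi, so the target fraction is f = 8000/10740 ≈ 0.745.
Interpolate at f ≈ 0.745 with slerp weights a = sin((1−f)δ)/sin δ ≈ 1.535, b = sin(fδ)/sin δ ≈ 2.166.
p = a·p₁ + b·p₂ ≈ (-0.578, -0.432, 0.692); φ = arcsin(p_z) ≈ 43.83°, λ = atan2(p_y, p_x) ≈ -143.22°.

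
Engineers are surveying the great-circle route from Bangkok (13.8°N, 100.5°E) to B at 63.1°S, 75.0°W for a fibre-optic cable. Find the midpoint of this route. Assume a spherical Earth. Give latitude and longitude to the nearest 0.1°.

≈ 51.4°S, 96.6°E

The haversine formula gives a central angle δ ≈ 2.279 rad (130.6°) between the endpoints.
Interpolate at f = 1/2 with slerp weights a = sin((1−f)δ)/sin δ ≈ 1.197, b = sin(fδ)/sin δ ≈ 1.197.
p = a·p₁ + b·p₂ ≈ (-0.072, 0.620, -0.782); φ = arcsin(p_z) ≈ -51.41°, λ = atan2(p_y, p_x) ≈ 96.60°.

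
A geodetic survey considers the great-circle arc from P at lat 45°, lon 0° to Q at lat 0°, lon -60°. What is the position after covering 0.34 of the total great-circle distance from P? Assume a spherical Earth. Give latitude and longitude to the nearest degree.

Write both endpoints as unit vectors p₁, p₂ with components (cos φ cos λ, cos φ sin λ, sin φ).
The central angle between the endpoints is δ = arccos(p₁·p₂) ≈ 1.209 rad (69.3°).
Interpolate at f = 0.34 with slerp weights a = sin((1−f)δ)/sin δ ≈ 0.766, b = sin(fδ)/sin δ ≈ 0.427.
p = a·p₁ + b·p₂ ≈ (0.755, -0.370, 0.541); φ = arcsin(p_z) ≈ 32.77°, λ = atan2(p_y, p_x) ≈ -26.11°.

≈ lat 33°, lon -26°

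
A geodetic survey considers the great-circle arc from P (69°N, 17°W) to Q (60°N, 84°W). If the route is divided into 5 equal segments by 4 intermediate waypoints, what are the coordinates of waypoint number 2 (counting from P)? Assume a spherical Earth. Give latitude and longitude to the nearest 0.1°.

Write both endpoints as unit vectors p₁, p₂ with components (cos φ cos λ, cos φ sin λ, sin φ).
The central angle between the endpoints is δ = arccos(p₁·p₂) ≈ 0.498 rad (28.5°).
Interpolate at f = 2/5 with slerp weights a = sin((1−f)δ)/sin δ ≈ 0.616, b = sin(fδ)/sin δ ≈ 0.414.
p = a·p₁ + b·p₂ ≈ (0.233, -0.271, 0.934); φ = arcsin(p_z) ≈ 69.09°, λ = atan2(p_y, p_x) ≈ -49.28°.

≈ (69.1°N, 49.3°W)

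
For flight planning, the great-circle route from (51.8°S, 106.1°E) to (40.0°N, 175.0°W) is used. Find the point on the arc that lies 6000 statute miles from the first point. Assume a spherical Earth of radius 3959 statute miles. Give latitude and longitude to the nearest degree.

From cos δ = sin φ₁ sin φ₂ + cos φ₁ cos φ₂ cos Δλ, the central angle is δ ≈ 1.998 rad (114.5°). The total great-circle distance is δ·R ≈ 1.998 × 3959 ≈ 7908 mi, so the target fraction is f = 6000/7908 ≈ 0.759.
Interpolate at f ≈ 0.759 with slerp weights a = sin((1−f)δ)/sin δ ≈ 0.509, b = sin(fδ)/sin δ ≈ 1.097.
p = a·p₁ + b·p₂ ≈ (-0.924, 0.229, 0.305); φ = arcsin(p_z) ≈ 17.75°, λ = atan2(p_y, p_x) ≈ 166.07°.

≈ (18°N, 166°E)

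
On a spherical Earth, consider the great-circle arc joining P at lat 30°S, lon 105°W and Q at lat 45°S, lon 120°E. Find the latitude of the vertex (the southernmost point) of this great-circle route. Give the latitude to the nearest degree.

≈ 64°S

The great circle lies in the plane with unit normal n̂ = (p₁ × p₂)/|p₁ × p₂|.
Here n̂_z ≈ -0.434; the vertex latitude is φ_max = arccos|n̂_z| ≈ 64.3°.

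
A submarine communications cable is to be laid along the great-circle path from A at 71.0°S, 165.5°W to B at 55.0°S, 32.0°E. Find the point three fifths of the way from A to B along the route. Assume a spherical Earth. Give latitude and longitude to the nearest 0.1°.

≈ 76.0°S, 42.6°E

Write both endpoints as unit vectors p₁, p₂ with components (cos φ cos λ, cos φ sin λ, sin φ).
The central angle between the endpoints is δ = arccos(p₁·p₂) ≈ 0.932 rad (53.4°).
Interpolate at f = 3/5 with slerp weights a = sin((1−f)δ)/sin δ ≈ 0.454, b = sin(fδ)/sin δ ≈ 0.661.
p = a·p₁ + b·p₂ ≈ (0.178, 0.164, -0.970); φ = arcsin(p_z) ≈ -75.98°, λ = atan2(p_y, p_x) ≈ 42.56°.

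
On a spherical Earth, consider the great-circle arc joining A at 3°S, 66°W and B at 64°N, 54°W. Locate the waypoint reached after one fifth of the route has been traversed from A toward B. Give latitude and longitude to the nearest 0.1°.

≈ 10.5°N, 64.7°W

The haversine formula gives a central angle δ ≈ 1.180 rad (67.6°) between the endpoints.
Interpolate at f = 1/5 with slerp weights a = sin((1−f)δ)/sin δ ≈ 0.876, b = sin(fδ)/sin δ ≈ 0.253.
p = a·p₁ + b·p₂ ≈ (0.421, -0.889, 0.181); φ = arcsin(p_z) ≈ 10.45°, λ = atan2(p_y, p_x) ≈ -64.66°.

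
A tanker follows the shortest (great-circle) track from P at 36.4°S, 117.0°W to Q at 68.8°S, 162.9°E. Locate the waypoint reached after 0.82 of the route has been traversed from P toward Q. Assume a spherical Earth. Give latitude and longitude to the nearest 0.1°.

Convert each endpoint to a unit vector on the sphere (x = cos φ cos λ, y = cos φ sin λ, z = sin φ).
The central angle between the endpoints is δ = arccos(p₁·p₂) ≈ 0.923 rad (52.9°).
Interpolate at f = 0.82 with slerp weights a = sin((1−f)δ)/sin δ ≈ 0.207, b = sin(fδ)/sin δ ≈ 0.861.
p = a·p₁ + b·p₂ ≈ (-0.373, -0.057, -0.926); φ = arcsin(p_z) ≈ -67.80°, λ = atan2(p_y, p_x) ≈ -171.29°.

≈ 67.8°S, 171.3°W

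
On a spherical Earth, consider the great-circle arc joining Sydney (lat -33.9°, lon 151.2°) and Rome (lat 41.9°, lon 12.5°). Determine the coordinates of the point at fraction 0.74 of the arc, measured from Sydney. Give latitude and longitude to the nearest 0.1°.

≈ lat 31.7°, lon 59.1°

Write both endpoints as unit vectors p₁, p₂ with components (cos φ cos λ, cos φ sin λ, sin φ).
The central angle between the endpoints is δ = arccos(p₁·p₂) ≈ 2.562 rad (146.8°).
Interpolate at f = 0.74 with slerp weights a = sin((1−f)δ)/sin δ ≈ 1.128, b = sin(fδ)/sin δ ≈ 1.730.
p = a·p₁ + b·p₂ ≈ (0.437, 0.730, 0.526); φ = arcsin(p_z) ≈ 31.75°, λ = atan2(p_y, p_x) ≈ 59.10°.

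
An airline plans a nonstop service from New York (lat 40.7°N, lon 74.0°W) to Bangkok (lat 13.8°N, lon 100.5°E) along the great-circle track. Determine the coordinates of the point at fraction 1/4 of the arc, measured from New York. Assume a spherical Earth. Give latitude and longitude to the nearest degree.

≈ lat 72°N, lon 63°W

Write both endpoints as unit vectors p₁, p₂ with components (cos φ cos λ, cos φ sin λ, sin φ).
The central angle between the endpoints is δ = arccos(p₁·p₂) ≈ 2.186 rad (125.3°).
Interpolate at f = 1/4 with slerp weights a = sin((1−f)δ)/sin δ ≈ 1.222, b = sin(fδ)/sin δ ≈ 0.637.
p = a·p₁ + b·p₂ ≈ (0.143, -0.283, 0.949); φ = arcsin(p_z) ≈ 71.54°, λ = atan2(p_y, p_x) ≈ -63.21°.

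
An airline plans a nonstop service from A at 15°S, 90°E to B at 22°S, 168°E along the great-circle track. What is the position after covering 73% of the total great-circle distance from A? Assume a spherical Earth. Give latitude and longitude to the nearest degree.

≈ 24°S, 147°E

Convert each endpoint to a unit vector on the sphere (x = cos φ cos λ, y = cos φ sin λ, z = sin φ).
The central angle between the endpoints is δ = arccos(p₁·p₂) ≈ 1.284 rad (73.6°).
Interpolate at f = 0.73 with slerp weights a = sin((1−f)δ)/sin δ ≈ 0.354, b = sin(fδ)/sin δ ≈ 0.840.
p = a·p₁ + b·p₂ ≈ (-0.762, 0.504, -0.406); φ = arcsin(p_z) ≈ -23.98°, λ = atan2(p_y, p_x) ≈ 146.51°.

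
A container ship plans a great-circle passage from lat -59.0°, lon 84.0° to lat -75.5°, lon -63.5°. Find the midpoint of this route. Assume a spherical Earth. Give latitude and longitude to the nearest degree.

Write both endpoints as unit vectors p₁, p₂ with components (cos φ cos λ, cos φ sin λ, sin φ).
The central angle between the endpoints is δ = arccos(p₁·p₂) ≈ 0.765 rad (43.9°).
Interpolate at f = 1/2 with slerp weights a = sin((1−f)δ)/sin δ ≈ 0.539, b = sin(fδ)/sin δ ≈ 0.539.
p = a·p₁ + b·p₂ ≈ (0.089, 0.155, -0.984); φ = arcsin(p_z) ≈ -79.68°, λ = atan2(p_y, p_x) ≈ 60.12°.

≈ lat -80°, lon 60°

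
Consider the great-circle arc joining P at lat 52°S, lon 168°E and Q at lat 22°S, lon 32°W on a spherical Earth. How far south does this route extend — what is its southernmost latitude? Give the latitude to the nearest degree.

The great circle lies in the plane with unit normal n̂ = (p₁ × p₂)/|p₁ × p₂|.
Here n̂_z ≈ +0.201; the vertex latitude is φ_max = arccos|n̂_z| ≈ 78.4°.

≈ 78°S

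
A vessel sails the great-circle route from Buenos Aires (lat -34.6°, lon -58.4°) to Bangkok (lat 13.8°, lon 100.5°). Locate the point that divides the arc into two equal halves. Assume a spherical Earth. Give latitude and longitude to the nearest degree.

The haversine formula gives a central angle δ ≈ 2.649 rad (151.8°) between the endpoints.
Interpolate at f = 1/2 with slerp weights a = sin((1−f)δ)/sin δ ≈ 2.052, b = sin(fδ)/sin δ ≈ 2.052.
p = a·p₁ + b·p₂ ≈ (0.522, 0.521, -0.676); φ = arcsin(p_z) ≈ -42.51°, λ = atan2(p_y, p_x) ≈ 44.94°.

≈ lat -43°, lon 45°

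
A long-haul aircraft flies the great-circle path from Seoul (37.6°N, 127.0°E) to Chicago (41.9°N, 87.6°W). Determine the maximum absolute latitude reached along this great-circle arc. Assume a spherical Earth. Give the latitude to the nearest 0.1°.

The great circle lies in the plane with unit normal n̂ = (p₁ × p₂)/|p₁ × p₂|.
Here n̂_z ≈ +0.336; the vertex latitude is φ_max = arccos|n̂_z| ≈ 70.4°.
Check via Clairaut: cos φ_max = |cos φ₁| · sin C = cos(37.6°)·sin(25.1°) ≈ 0.336, again giving ≈ 70.4°.

≈ 70.4°N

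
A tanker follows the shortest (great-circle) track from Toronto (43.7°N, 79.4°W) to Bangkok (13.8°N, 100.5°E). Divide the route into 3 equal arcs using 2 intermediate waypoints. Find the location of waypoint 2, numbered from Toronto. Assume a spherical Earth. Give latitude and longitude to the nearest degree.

From cos δ = sin φ₁ sin φ₂ + cos φ₁ cos φ₂ cos Δλ, the central angle is δ ≈ 2.138 rad (122.5°).
Interpolate at f = 2/3 with slerp weights a = sin((1−f)δ)/sin δ ≈ 0.775, b = sin(fδ)/sin δ ≈ 1.173.
p = a·p₁ + b·p₂ ≈ (-0.105, 0.569, 0.815); φ = arcsin(p_z) ≈ 54.63°, λ = atan2(p_y, p_x) ≈ 100.40°.

≈ (55°N, 100°E)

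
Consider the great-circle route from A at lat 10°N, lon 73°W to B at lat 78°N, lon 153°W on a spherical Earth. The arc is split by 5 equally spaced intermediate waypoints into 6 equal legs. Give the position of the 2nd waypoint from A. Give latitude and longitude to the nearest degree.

≈ lat 35°N, lon 79°W

From cos δ = sin φ₁ sin φ₂ + cos φ₁ cos φ₂ cos Δλ, the central angle is δ ≈ 1.364 rad (78.1°).
Interpolate at f = 2/6 with slerp weights a = sin((1−f)δ)/sin δ ≈ 0.806, b = sin(fδ)/sin δ ≈ 0.449.
p = a·p₁ + b·p₂ ≈ (0.149, -0.802, 0.579); φ = arcsin(p_z) ≈ 35.37°, λ = atan2(p_y, p_x) ≈ -79.47°.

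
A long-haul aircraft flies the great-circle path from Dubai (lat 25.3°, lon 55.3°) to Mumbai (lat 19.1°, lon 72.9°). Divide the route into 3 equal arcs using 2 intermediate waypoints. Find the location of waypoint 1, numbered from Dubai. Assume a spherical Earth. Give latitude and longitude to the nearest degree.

≈ lat 23°, lon 61°

Write both endpoints as unit vectors p₁, p₂ with components (cos φ cos λ, cos φ sin λ, sin φ).
The central angle between the endpoints is δ = arccos(p₁·p₂) ≈ 0.304 rad (17.4°).
Interpolate at f = 1/3 with slerp weights a = sin((1−f)δ)/sin δ ≈ 0.672, b = sin(fδ)/sin δ ≈ 0.338.
p = a·p₁ + b·p₂ ≈ (0.440, 0.805, 0.398); φ = arcsin(p_z) ≈ 23.45°, λ = atan2(p_y, p_x) ≈ 61.34°.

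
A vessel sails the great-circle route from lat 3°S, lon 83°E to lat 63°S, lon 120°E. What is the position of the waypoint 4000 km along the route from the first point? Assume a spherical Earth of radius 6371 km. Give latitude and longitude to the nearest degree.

The haversine formula gives a central angle δ ≈ 1.150 rad (65.9°) between the endpoints. The total great-circle distance is δ·R ≈ 1.150 × 6371 ≈ 7325 km, so the target fraction is f = 4000/7325 ≈ 0.546.
Interpolate at f ≈ 0.546 with slerp weights a = sin((1−f)δ)/sin δ ≈ 0.546, b = sin(fδ)/sin δ ≈ 0.644.
p = a·p₁ + b·p₂ ≈ (-0.080, 0.794, -0.602); φ = arcsin(p_z) ≈ -37.02°, λ = atan2(p_y, p_x) ≈ 95.72°.

≈ lat 37°S, lon 96°E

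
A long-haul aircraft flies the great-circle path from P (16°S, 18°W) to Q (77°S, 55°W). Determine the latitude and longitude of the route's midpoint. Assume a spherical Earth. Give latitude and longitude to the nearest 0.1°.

Write both endpoints as unit vectors p₁, p₂ with components (cos φ cos λ, cos φ sin λ, sin φ).
The central angle between the endpoints is δ = arccos(p₁·p₂) ≈ 1.114 rad (63.8°).
Interpolate at f = 1/2 with slerp weights a = sin((1−f)δ)/sin δ ≈ 0.589, b = sin(fδ)/sin δ ≈ 0.589.
p = a·p₁ + b·p₂ ≈ (0.614, -0.283, -0.736); φ = arcsin(p_z) ≈ -47.41°, λ = atan2(p_y, p_x) ≈ -24.77°.

≈ (47.4°S, 24.8°W)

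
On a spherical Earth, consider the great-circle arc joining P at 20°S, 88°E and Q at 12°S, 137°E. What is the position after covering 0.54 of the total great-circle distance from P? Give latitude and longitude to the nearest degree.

Convert each endpoint to a unit vector on the sphere (x = cos φ cos λ, y = cos φ sin λ, z = sin φ).
The central angle between the endpoints is δ = arccos(p₁·p₂) ≈ 0.831 rad (47.6°).
Interpolate at f = 0.54 with slerp weights a = sin((1−f)δ)/sin δ ≈ 0.505, b = sin(fδ)/sin δ ≈ 0.587.
p = a·p₁ + b·p₂ ≈ (-0.404, 0.866, -0.295); φ = arcsin(p_z) ≈ -17.15°, λ = atan2(p_y, p_x) ≈ 114.99°.

≈ 17°S, 115°E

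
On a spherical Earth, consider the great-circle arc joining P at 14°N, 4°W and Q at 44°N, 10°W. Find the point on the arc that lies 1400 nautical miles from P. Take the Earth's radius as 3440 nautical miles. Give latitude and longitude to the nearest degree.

Write both endpoints as unit vectors p₁, p₂ with components (cos φ cos λ, cos φ sin λ, sin φ).
The central angle between the endpoints is δ = arccos(p₁·p₂) ≈ 0.531 rad (30.4°). The total great-circle distance is δ·R ≈ 0.531 × 3440 ≈ 1827 nmi, so the target fraction is f = 1400/1827 ≈ 0.766.
Interpolate at f ≈ 0.766 with slerp weights a = sin((1−f)δ)/sin δ ≈ 0.245, b = sin(fδ)/sin δ ≈ 0.781.
p = a·p₁ + b·p₂ ≈ (0.790, -0.114, 0.602); φ = arcsin(p_z) ≈ 37.01°, λ = atan2(p_y, p_x) ≈ -8.22°.

≈ 37°N, 8°W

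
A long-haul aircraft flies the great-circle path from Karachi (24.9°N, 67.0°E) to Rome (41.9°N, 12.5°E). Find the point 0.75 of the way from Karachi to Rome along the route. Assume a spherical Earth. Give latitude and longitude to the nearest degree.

≈ 40°N, 28°E

Convert each endpoint to a unit vector on the sphere (x = cos φ cos λ, y = cos φ sin λ, z = sin φ).
The central angle between the endpoints is δ = arccos(p₁·p₂) ≈ 0.832 rad (47.7°).
Interpolate at f = 0.75 with slerp weights a = sin((1−f)δ)/sin δ ≈ 0.279, b = sin(fδ)/sin δ ≈ 0.790.
p = a·p₁ + b·p₂ ≈ (0.673, 0.361, 0.645); φ = arcsin(p_z) ≈ 40.20°, λ = atan2(p_y, p_x) ≈ 28.17°.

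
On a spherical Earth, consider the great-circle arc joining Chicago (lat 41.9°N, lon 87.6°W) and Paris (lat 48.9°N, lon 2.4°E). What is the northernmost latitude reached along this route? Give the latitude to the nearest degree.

The great circle lies in the plane with unit normal n̂ = (p₁ × p₂)/|p₁ × p₂|.
Here n̂_z ≈ +0.566; the vertex latitude is φ_max = arccos|n̂_z| ≈ 55.5°.
Check via Clairaut: cos φ_max = |cos φ₁| · sin C = cos(41.9°)·sin(49.5°) ≈ 0.566, again giving ≈ 55.5°.

≈ 56°N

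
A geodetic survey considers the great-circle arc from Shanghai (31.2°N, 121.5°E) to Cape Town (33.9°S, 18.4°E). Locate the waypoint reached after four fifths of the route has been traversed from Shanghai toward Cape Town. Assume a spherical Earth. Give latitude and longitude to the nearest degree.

Convert each endpoint to a unit vector on the sphere (x = cos φ cos λ, y = cos φ sin λ, z = sin φ).
The central angle between the endpoints is δ = arccos(p₁·p₂) ≈ 2.037 rad (116.7°).
Interpolate at f = 4/5 with slerp weights a = sin((1−f)δ)/sin δ ≈ 0.444, b = sin(fδ)/sin δ ≈ 1.118.
p = a·p₁ + b·p₂ ≈ (0.682, 0.616, -0.394); φ = arcsin(p_z) ≈ -23.18°, λ = atan2(p_y, p_x) ≈ 42.11°.

≈ 23°S, 42°E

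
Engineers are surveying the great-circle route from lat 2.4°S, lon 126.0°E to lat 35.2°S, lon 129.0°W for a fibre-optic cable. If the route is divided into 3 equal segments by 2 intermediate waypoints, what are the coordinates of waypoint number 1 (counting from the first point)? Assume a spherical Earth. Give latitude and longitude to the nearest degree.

From cos δ = sin φ₁ sin φ₂ + cos φ₁ cos φ₂ cos Δλ, the central angle is δ ≈ 1.759 rad (100.8°).
Interpolate at f = 1/3 with slerp weights a = sin((1−f)δ)/sin δ ≈ 0.938, b = sin(fδ)/sin δ ≈ 0.563.
p = a·p₁ + b·p₂ ≈ (-0.841, 0.401, -0.364); φ = arcsin(p_z) ≈ -21.35°, λ = atan2(p_y, p_x) ≈ 154.51°.

≈ lat 21°S, lon 155°E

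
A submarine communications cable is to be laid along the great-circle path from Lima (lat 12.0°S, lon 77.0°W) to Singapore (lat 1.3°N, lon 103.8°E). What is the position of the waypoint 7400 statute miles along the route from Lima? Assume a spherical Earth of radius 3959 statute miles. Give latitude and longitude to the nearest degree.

Write both endpoints as unit vectors p₁, p₂ with components (cos φ cos λ, cos φ sin λ, sin φ).
The central angle between the endpoints is δ = arccos(p₁·p₂) ≈ 2.954 rad (169.3°). The total great-circle distance is δ·R ≈ 2.954 × 3959 ≈ 11696 mi, so the target fraction is f = 7400/11696 ≈ 0.633.
Interpolate at f ≈ 0.633 with slerp weights a = sin((1−f)δ)/sin δ ≈ 4.750, b = sin(fδ)/sin δ ≈ 5.134.
p = a·p₁ + b·p₂ ≈ (-0.179, 0.457, -0.871); φ = arcsin(p_z) ≈ -60.60°, λ = atan2(p_y, p_x) ≈ 111.39°.

≈ lat 61°S, lon 111°E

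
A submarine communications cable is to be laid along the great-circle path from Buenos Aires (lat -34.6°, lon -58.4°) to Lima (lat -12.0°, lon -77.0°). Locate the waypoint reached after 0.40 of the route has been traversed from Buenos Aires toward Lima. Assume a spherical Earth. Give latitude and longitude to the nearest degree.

≈ lat -26°, lon -67°

From cos δ = sin φ₁ sin φ₂ + cos φ₁ cos φ₂ cos Δλ, the central angle is δ ≈ 0.492 rad (28.2°).
Interpolate at f = 0.40 with slerp weights a = sin((1−f)δ)/sin δ ≈ 0.616, b = sin(fδ)/sin δ ≈ 0.414.
p = a·p₁ + b·p₂ ≈ (0.357, -0.826, -0.436); φ = arcsin(p_z) ≈ -25.84°, λ = atan2(p_y, p_x) ≈ -66.65°.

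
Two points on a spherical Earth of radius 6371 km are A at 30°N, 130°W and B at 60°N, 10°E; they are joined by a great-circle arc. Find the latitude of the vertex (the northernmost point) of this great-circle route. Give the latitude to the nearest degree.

The great circle lies in the plane with unit normal n̂ = (p₁ × p₂)/|p₁ × p₂|.
Here n̂_z ≈ +0.280; the vertex latitude is φ_max = arccos|n̂_z| ≈ 73.8°.
Check via Clairaut: cos φ_max = |cos φ₁| · sin C = cos(30.0°)·sin(18.8°) ≈ 0.280, again giving ≈ 73.8°.

≈ 74°N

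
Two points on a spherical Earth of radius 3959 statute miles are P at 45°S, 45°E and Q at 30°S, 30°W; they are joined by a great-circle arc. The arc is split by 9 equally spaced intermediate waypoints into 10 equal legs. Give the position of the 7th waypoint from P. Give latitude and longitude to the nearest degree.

≈ 40°S, 12°W

Write both endpoints as unit vectors p₁, p₂ with components (cos φ cos λ, cos φ sin λ, sin φ).
The central angle between the endpoints is δ = arccos(p₁·p₂) ≈ 1.033 rad (59.2°).
Interpolate at f = 7/10 with slerp weights a = sin((1−f)δ)/sin δ ≈ 0.355, b = sin(fδ)/sin δ ≈ 0.771.
p = a·p₁ + b·p₂ ≈ (0.755, -0.156, -0.636); φ = arcsin(p_z) ≈ -39.52°, λ = atan2(p_y, p_x) ≈ -11.67°.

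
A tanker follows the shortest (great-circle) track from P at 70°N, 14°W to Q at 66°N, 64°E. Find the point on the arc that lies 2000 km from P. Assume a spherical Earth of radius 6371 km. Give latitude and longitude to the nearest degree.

The haversine formula gives a central angle δ ≈ 0.479 rad (27.5°) between the endpoints. The total great-circle distance is δ·R ≈ 0.479 × 6371 ≈ 3053 km, so the target fraction is f = 2000/3053 ≈ 0.655.
Interpolate at f ≈ 0.655 with slerp weights a = sin((1−f)δ)/sin δ ≈ 0.357, b = sin(fδ)/sin δ ≈ 0.670.
p = a·p₁ + b·p₂ ≈ (0.238, 0.215, 0.947); φ = arcsin(p_z) ≈ 71.29°, λ = atan2(p_y, p_x) ≈ 42.16°.

≈ 71°N, 42°E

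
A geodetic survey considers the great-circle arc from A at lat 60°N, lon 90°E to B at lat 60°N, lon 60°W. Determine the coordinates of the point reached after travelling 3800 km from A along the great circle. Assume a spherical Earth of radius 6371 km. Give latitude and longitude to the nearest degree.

Convert each endpoint to a unit vector on the sphere (x = cos φ cos λ, y = cos φ sin λ, z = sin φ).
The central angle between the endpoints is δ = arccos(p₁·p₂) ≈ 1.008 rad (57.8°). The total great-circle distance is δ·R ≈ 1.008 × 6371 ≈ 6422 km, so the target fraction is f = 3800/6422 ≈ 0.592.
Interpolate at f ≈ 0.592 with slerp weights a = sin((1−f)δ)/sin δ ≈ 0.473, b = sin(fδ)/sin δ ≈ 0.664.
p = a·p₁ + b·p₂ ≈ (0.166, -0.051, 0.985); φ = arcsin(p_z) ≈ 80.00°, λ = atan2(p_y, p_x) ≈ -17.09°.

≈ lat 80°N, lon 17°W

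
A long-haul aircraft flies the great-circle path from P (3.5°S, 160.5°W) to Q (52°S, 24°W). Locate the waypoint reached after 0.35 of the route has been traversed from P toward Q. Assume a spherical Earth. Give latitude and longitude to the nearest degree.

Convert each endpoint to a unit vector on the sphere (x = cos φ cos λ, y = cos φ sin λ, z = sin φ).
The central angle between the endpoints is δ = arccos(p₁·p₂) ≈ 1.980 rad (113.4°).
Interpolate at f = 0.35 with slerp weights a = sin((1−f)δ)/sin δ ≈ 1.046, b = sin(fδ)/sin δ ≈ 0.696.
p = a·p₁ + b·p₂ ≈ (-0.593, -0.523, -0.612); φ = arcsin(p_z) ≈ -37.77°, λ = atan2(p_y, p_x) ≈ -138.58°.

≈ (38°S, 139°W)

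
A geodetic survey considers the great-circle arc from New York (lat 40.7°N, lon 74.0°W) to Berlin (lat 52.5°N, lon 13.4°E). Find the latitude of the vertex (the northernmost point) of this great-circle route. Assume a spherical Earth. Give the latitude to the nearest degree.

≈ 57°N

The great circle lies in the plane with unit normal n̂ = (p₁ × p₂)/|p₁ × p₂|.
Here n̂_z ≈ +0.547; the vertex latitude is φ_max = arccos|n̂_z| ≈ 56.8°.
Check via Clairaut: cos φ_max = |cos φ₁| · sin C = cos(40.7°)·sin(46.2°) ≈ 0.547, again giving ≈ 56.8°.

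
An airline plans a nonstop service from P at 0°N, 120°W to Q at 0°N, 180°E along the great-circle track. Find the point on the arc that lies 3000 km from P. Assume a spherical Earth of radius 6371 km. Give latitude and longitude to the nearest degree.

From cos δ = sin φ₁ sin φ₂ + cos φ₁ cos φ₂ cos Δλ, the central angle is δ ≈ 1.047 rad (60.0°). The total great-circle distance is δ·R ≈ 1.047 × 6371 ≈ 6672 km, so the target fraction is f = 3000/6672 ≈ 0.450.
Interpolate at f ≈ 0.450 with slerp weights a = sin((1−f)δ)/sin δ ≈ 0.629, b = sin(fδ)/sin δ ≈ 0.524.
p = a·p₁ + b·p₂ ≈ (-0.838, -0.545, 0.000); φ = arcsin(p_z) ≈ 0.00°, λ = atan2(p_y, p_x) ≈ -146.98°.

≈ 0°N, 147°W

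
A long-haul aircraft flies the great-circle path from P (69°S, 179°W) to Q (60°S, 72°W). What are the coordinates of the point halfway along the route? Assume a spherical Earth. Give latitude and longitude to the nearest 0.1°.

Write both endpoints as unit vectors p₁, p₂ with components (cos φ cos λ, cos φ sin λ, sin φ).
The central angle between the endpoints is δ = arccos(p₁·p₂) ≈ 0.713 rad (40.9°).
Interpolate at f = 1/2 with slerp weights a = sin((1−f)δ)/sin δ ≈ 0.534, b = sin(fδ)/sin δ ≈ 0.534.
p = a·p₁ + b·p₂ ≈ (-0.109, -0.257, -0.960); φ = arcsin(p_z) ≈ -73.79°, λ = atan2(p_y, p_x) ≈ -112.93°.

≈ (73.8°S, 112.9°W)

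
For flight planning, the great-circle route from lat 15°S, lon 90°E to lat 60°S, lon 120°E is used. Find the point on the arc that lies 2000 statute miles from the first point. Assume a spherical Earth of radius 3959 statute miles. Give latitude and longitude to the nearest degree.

≈ lat 42°S, lon 102°E

The haversine formula gives a central angle δ ≈ 0.873 rad (50.0°) between the endpoints. The total great-circle distance is δ·R ≈ 0.873 × 3959 ≈ 3457 mi, so the target fraction is f = 2000/3457 ≈ 0.579.
Interpolate at f ≈ 0.579 with slerp weights a = sin((1−f)δ)/sin δ ≈ 0.469, b = sin(fδ)/sin δ ≈ 0.632.
p = a·p₁ + b·p₂ ≈ (-0.158, 0.727, -0.668); φ = arcsin(p_z) ≈ -41.94°, λ = atan2(p_y, p_x) ≈ 102.25°.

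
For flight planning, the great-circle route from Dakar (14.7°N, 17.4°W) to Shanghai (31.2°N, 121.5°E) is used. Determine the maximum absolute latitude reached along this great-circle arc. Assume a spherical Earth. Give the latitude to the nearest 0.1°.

The great circle lies in the plane with unit normal n̂ = (p₁ × p₂)/|p₁ × p₂|.
Here n̂_z ≈ +0.625; the vertex latitude is φ_max = arccos|n̂_z| ≈ 51.3°.
Check via Clairaut: cos φ_max = |cos φ₁| · sin C = cos(14.7°)·sin(40.2°) ≈ 0.625, again giving ≈ 51.3°.

≈ 51.3°N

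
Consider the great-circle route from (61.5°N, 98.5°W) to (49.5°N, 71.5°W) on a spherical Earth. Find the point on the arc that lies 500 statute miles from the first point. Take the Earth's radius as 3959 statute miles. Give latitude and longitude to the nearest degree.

≈ (58°N, 86°W)

Write both endpoints as unit vectors p₁, p₂ with components (cos φ cos λ, cos φ sin λ, sin φ).
The central angle between the endpoints is δ = arccos(p₁·p₂) ≈ 0.335 rad (19.2°). The total great-circle distance is δ·R ≈ 0.335 × 3959 ≈ 1327 mi, so the target fraction is f = 500/1327 ≈ 0.377.
Interpolate at f ≈ 0.377 with slerp weights a = sin((1−f)δ)/sin δ ≈ 0.630, b = sin(fδ)/sin δ ≈ 0.383.
p = a·p₁ + b·p₂ ≈ (0.034, -0.533, 0.845); φ = arcsin(p_z) ≈ 57.69°, λ = atan2(p_y, p_x) ≈ -86.30°.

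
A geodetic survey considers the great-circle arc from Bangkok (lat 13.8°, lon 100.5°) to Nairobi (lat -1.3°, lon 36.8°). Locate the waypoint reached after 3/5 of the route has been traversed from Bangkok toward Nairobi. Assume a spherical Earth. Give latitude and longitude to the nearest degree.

≈ lat 6°, lon 62°

Write both endpoints as unit vectors p₁, p₂ with components (cos φ cos λ, cos φ sin λ, sin φ).
The central angle between the endpoints is δ = arccos(p₁·p₂) ≈ 1.132 rad (64.9°).
Interpolate at f = 3/5 with slerp weights a = sin((1−f)δ)/sin δ ≈ 0.483, b = sin(fδ)/sin δ ≈ 0.694.
p = a·p₁ + b·p₂ ≈ (0.470, 0.877, 0.100); φ = arcsin(p_z) ≈ 5.71°, λ = atan2(p_y, p_x) ≈ 61.81°.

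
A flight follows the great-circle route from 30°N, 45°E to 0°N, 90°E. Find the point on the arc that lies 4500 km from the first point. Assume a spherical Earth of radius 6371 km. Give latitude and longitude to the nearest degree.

≈ 7°N, 81°E

Convert each endpoint to a unit vector on the sphere (x = cos φ cos λ, y = cos φ sin λ, z = sin φ).
The central angle between the endpoints is δ = arccos(p₁·p₂) ≈ 0.912 rad (52.2°). The total great-circle distance is δ·R ≈ 0.912 × 6371 ≈ 5809 km, so the target fraction is f = 4500/5809 ≈ 0.775.
Interpolate at f ≈ 0.775 with slerp weights a = sin((1−f)δ)/sin δ ≈ 0.258, b = sin(fδ)/sin δ ≈ 0.821.
p = a·p₁ + b·p₂ ≈ (0.158, 0.979, 0.129); φ = arcsin(p_z) ≈ 7.41°, λ = atan2(p_y, p_x) ≈ 80.83°.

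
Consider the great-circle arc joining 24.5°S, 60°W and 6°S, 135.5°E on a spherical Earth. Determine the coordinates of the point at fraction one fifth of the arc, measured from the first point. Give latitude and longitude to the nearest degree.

≈ 49°S, 81°W

Write both endpoints as unit vectors p₁, p₂ with components (cos φ cos λ, cos φ sin λ, sin φ).
The central angle between the endpoints is δ = arccos(p₁·p₂) ≈ 2.548 rad (146.0°).
Interpolate at f = 1/5 with slerp weights a = sin((1−f)δ)/sin δ ≈ 1.595, b = sin(fδ)/sin δ ≈ 0.872.
p = a·p₁ + b·p₂ ≈ (0.108, -0.650, -0.753); φ = arcsin(p_z) ≈ -48.82°, λ = atan2(p_y, p_x) ≈ -80.60°.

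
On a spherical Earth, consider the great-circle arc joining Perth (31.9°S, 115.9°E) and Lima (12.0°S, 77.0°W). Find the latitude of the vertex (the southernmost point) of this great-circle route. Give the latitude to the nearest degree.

The great circle lies in the plane with unit normal n̂ = (p₁ × p₂)/|p₁ × p₂|.
Here n̂_z ≈ +0.259; the vertex latitude is φ_max = arccos|n̂_z| ≈ 75.0°.
Check via Clairaut: cos φ_max = |cos φ₁| · sin C = cos(31.9°)·sin(162.2°) ≈ 0.259, again giving ≈ 75.0°.

≈ 75°S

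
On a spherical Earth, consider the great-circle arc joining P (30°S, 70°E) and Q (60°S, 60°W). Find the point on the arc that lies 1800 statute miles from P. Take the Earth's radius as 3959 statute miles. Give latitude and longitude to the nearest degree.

Convert each endpoint to a unit vector on the sphere (x = cos φ cos λ, y = cos φ sin λ, z = sin φ).
The central angle between the endpoints is δ = arccos(p₁·p₂) ≈ 1.415 rad (81.1°). The total great-circle distance is δ·R ≈ 1.415 × 3959 ≈ 5604 mi, so the target fraction is f = 1800/5604 ≈ 0.321.
Interpolate at f ≈ 0.321 with slerp weights a = sin((1−f)δ)/sin δ ≈ 0.830, b = sin(fδ)/sin δ ≈ 0.445.
p = a·p₁ + b·p₂ ≈ (0.357, 0.483, -0.800); φ = arcsin(p_z) ≈ -53.11°, λ = atan2(p_y, p_x) ≈ 53.52°.

≈ (53°S, 54°E)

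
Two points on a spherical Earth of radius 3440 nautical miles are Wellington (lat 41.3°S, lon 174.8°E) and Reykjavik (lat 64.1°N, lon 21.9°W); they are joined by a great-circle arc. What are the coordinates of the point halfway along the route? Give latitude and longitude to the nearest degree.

≈ lat 34°N, lon 165°W

Write both endpoints as unit vectors p₁, p₂ with components (cos φ cos λ, cos φ sin λ, sin φ).
The central angle between the endpoints is δ = arccos(p₁·p₂) ≈ 2.709 rad (155.2°).
Interpolate at f = 1/2 with slerp weights a = sin((1−f)δ)/sin δ ≈ 2.332, b = sin(fδ)/sin δ ≈ 2.332.
p = a·p₁ + b·p₂ ≈ (-0.799, -0.221, 0.559); φ = arcsin(p_z) ≈ 33.95°, λ = atan2(p_y, p_x) ≈ -164.54°.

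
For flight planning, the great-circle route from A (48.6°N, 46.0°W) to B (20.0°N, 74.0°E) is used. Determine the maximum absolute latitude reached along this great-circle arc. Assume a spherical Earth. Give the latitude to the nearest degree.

The great circle lies in the plane with unit normal n̂ = (p₁ × p₂)/|p₁ × p₂|.
Here n̂_z ≈ +0.539; the vertex latitude is φ_max = arccos|n̂_z| ≈ 57.4°.

≈ 57°N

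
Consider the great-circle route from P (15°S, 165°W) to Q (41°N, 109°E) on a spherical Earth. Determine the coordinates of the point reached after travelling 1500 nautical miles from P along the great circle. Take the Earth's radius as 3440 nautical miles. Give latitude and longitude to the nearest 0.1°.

Write both endpoints as unit vectors p₁, p₂ with components (cos φ cos λ, cos φ sin λ, sin φ).
The central angle between the endpoints is δ = arccos(p₁·p₂) ≈ 1.690 rad (96.8°). The total great-circle distance is δ·R ≈ 1.690 × 3440 ≈ 5814 nmi, so the target fraction is f = 1500/5814 ≈ 0.258.
Interpolate at f ≈ 0.258 with slerp weights a = sin((1−f)δ)/sin δ ≈ 0.957, b = sin(fδ)/sin δ ≈ 0.425.
p = a·p₁ + b·p₂ ≈ (-0.997, 0.064, 0.031); φ = arcsin(p_z) ≈ 1.80°, λ = atan2(p_y, p_x) ≈ 176.31°.

≈ (1.8°N, 176.3°E)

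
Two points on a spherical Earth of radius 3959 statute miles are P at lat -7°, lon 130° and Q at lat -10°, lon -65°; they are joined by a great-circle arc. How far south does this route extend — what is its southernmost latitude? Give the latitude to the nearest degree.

The great circle lies in the plane with unit normal n̂ = (p₁ × p₂)/|p₁ × p₂|.
Here n̂_z ≈ +0.657; the vertex latitude is φ_max = arccos|n̂_z| ≈ 48.9°.
Check via Clairaut: cos φ_max = |cos φ₁| · sin C = cos(7.0°)·sin(138.5°) ≈ 0.657, again giving ≈ 48.9°.

≈ -49°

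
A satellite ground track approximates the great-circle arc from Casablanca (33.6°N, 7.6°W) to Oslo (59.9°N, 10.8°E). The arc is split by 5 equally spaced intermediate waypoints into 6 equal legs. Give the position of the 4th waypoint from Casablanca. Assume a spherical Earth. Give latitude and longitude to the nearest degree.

≈ 51°N, 2°E

Write both endpoints as unit vectors p₁, p₂ with components (cos φ cos λ, cos φ sin λ, sin φ).
The central angle between the endpoints is δ = arccos(p₁·p₂) ≈ 0.505 rad (28.9°).
Interpolate at f = 4/6 with slerp weights a = sin((1−f)δ)/sin δ ≈ 0.346, b = sin(fδ)/sin δ ≈ 0.683.
p = a·p₁ + b·p₂ ≈ (0.622, 0.026, 0.782); φ = arcsin(p_z) ≈ 51.48°, λ = atan2(p_y, p_x) ≈ 2.39°.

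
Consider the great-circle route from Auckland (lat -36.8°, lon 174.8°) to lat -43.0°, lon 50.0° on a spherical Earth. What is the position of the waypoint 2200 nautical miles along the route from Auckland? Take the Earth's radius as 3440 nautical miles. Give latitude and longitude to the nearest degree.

≈ lat -60°, lon 130°

Write both endpoints as unit vectors p₁, p₂ with components (cos φ cos λ, cos φ sin λ, sin φ).
The central angle between the endpoints is δ = arccos(p₁·p₂) ≈ 1.496 rad (85.7°). The total great-circle distance is δ·R ≈ 1.496 × 3440 ≈ 5148 nmi, so the target fraction is f = 2200/5148 ≈ 0.427.
Interpolate at f ≈ 0.427 with slerp weights a = sin((1−f)δ)/sin δ ≈ 0.758, b = sin(fδ)/sin δ ≈ 0.598.
p = a·p₁ + b·p₂ ≈ (-0.323, 0.390, -0.862); φ = arcsin(p_z) ≈ -59.56°, λ = atan2(p_y, p_x) ≈ 129.61°.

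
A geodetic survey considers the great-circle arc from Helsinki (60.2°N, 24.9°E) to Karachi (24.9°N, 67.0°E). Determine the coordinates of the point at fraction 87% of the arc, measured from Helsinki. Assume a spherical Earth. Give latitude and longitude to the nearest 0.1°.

≈ 30.1°N, 63.8°E

From cos δ = sin φ₁ sin φ₂ + cos φ₁ cos φ₂ cos Δλ, the central angle is δ ≈ 0.796 rad (45.6°).
Interpolate at f = 0.87 with slerp weights a = sin((1−f)δ)/sin δ ≈ 0.145, b = sin(fδ)/sin δ ≈ 0.894.
p = a·p₁ + b·p₂ ≈ (0.382, 0.776, 0.502); φ = arcsin(p_z) ≈ 30.11°, λ = atan2(p_y, p_x) ≈ 63.81°.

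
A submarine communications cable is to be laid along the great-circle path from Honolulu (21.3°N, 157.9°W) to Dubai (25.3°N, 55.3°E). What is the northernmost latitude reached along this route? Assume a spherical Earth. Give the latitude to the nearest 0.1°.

≈ 56.5°N

The great circle lies in the plane with unit normal n̂ = (p₁ × p₂)/|p₁ × p₂|.
Here n̂_z ≈ -0.552; the vertex latitude is φ_max = arccos|n̂_z| ≈ 56.5°.
Check via Clairaut: cos φ_max = |cos φ₁| · sin C = cos(21.3°)·sin(36.3°) ≈ 0.552, again giving ≈ 56.5°.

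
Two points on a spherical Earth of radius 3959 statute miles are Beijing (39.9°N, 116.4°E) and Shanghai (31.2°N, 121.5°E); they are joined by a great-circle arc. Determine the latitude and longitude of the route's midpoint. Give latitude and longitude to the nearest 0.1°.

≈ 35.6°N, 119.1°E

Convert each endpoint to a unit vector on the sphere (x = cos φ cos λ, y = cos φ sin λ, z = sin φ).
The central angle between the endpoints is δ = arccos(p₁·p₂) ≈ 0.168 rad (9.6°).
Interpolate at f = 1/2 with slerp weights a = sin((1−f)δ)/sin δ ≈ 0.502, b = sin(fδ)/sin δ ≈ 0.502.
p = a·p₁ + b·p₂ ≈ (-0.395, 0.711, 0.582); φ = arcsin(p_z) ≈ 35.58°, λ = atan2(p_y, p_x) ≈ 119.09°.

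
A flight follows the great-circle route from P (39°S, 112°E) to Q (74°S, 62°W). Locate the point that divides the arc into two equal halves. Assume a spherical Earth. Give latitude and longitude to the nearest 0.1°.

From cos δ = sin φ₁ sin φ₂ + cos φ₁ cos φ₂ cos Δλ, the central angle is δ ≈ 1.168 rad (66.9°).
Interpolate at f = 1/2 with slerp weights a = sin((1−f)δ)/sin δ ≈ 0.599, b = sin(fδ)/sin δ ≈ 0.599.
p = a·p₁ + b·p₂ ≈ (-0.097, 0.286, -0.953); φ = arcsin(p_z) ≈ -72.42°, λ = atan2(p_y, p_x) ≈ 108.72°.

≈ (72.4°S, 108.7°E)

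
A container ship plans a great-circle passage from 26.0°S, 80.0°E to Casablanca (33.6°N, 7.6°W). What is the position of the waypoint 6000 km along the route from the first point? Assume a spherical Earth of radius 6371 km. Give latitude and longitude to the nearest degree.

Convert each endpoint to a unit vector on the sphere (x = cos φ cos λ, y = cos φ sin λ, z = sin φ).
The central angle between the endpoints is δ = arccos(p₁·p₂) ≈ 1.784 rad (102.2°). The total great-circle distance is δ·R ≈ 1.784 × 6371 ≈ 11364 km, so the target fraction is f = 6000/11364 ≈ 0.528.
Interpolate at f ≈ 0.528 with slerp weights a = sin((1−f)δ)/sin δ ≈ 0.763, b = sin(fδ)/sin δ ≈ 0.827.
p = a·p₁ + b·p₂ ≈ (0.802, 0.584, 0.123); φ = arcsin(p_z) ≈ 7.08°, λ = atan2(p_y, p_x) ≈ 36.07°.

≈ 7°N, 36°E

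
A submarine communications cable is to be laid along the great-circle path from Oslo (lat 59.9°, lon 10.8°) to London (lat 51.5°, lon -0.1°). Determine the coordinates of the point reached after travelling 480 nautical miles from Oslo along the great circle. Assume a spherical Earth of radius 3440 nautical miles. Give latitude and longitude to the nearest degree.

≈ lat 54°, lon 2°

The haversine formula gives a central angle δ ≈ 0.181 rad (10.4°) between the endpoints. The total great-circle distance is δ·R ≈ 0.181 × 3440 ≈ 623 nmi, so the target fraction is f = 480/623 ≈ 0.770.
Interpolate at f ≈ 0.770 with slerp weights a = sin((1−f)δ)/sin δ ≈ 0.231, b = sin(fδ)/sin δ ≈ 0.772.
p = a·p₁ + b·p₂ ≈ (0.594, 0.021, 0.804); φ = arcsin(p_z) ≈ 53.51°, λ = atan2(p_y, p_x) ≈ 2.01°.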